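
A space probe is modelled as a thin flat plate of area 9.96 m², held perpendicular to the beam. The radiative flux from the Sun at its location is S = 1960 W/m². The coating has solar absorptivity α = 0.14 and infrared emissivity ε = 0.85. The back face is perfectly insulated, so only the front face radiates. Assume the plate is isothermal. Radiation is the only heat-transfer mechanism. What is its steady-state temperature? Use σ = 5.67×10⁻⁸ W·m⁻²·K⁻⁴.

At equilibrium, absorbed power = emitted power.
Absorbing cross-section = A = 9.960 m²; emitting surface = A = 9.960 m² (ratio 1).
αS·A_cross = εσ·A_surf·T⁴  ⇒  T⁴ = αS/(ε·1σ).
T⁴ = 0.140·1960/(0.85·1·5.67×10⁻⁸) = 5.694×10⁹ K⁴.
T = (5.694×10⁹)^(1/4).

T ≈ 275 K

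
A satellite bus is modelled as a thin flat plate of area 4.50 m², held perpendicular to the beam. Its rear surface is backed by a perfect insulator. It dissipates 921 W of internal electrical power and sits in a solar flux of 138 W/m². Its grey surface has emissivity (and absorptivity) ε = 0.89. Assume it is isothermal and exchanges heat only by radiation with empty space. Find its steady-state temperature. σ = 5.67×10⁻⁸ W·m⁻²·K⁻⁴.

At steady state, absorbed solar power + internal power = radiated power.
Absorbed: α·S·A_cross = 0.89·138·4.500 = 552.7 W (cross-section A).
Total input = 552.7 + 921 = 1474 W.
Radiated: εσ·A_surf·T⁴ with A_surf = A = 4.500 m².
T⁴ = 1474/(0.89·5.67×10⁻⁸·4.500) = 6.490×10⁹ K⁴.

T ≈ 284 K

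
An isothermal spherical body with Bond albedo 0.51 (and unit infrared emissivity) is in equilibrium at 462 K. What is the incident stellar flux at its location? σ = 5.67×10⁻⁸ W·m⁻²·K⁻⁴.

S ≈ 21100 W/m²

(1−a)S·πr² = σ·4πr²·T⁴ ⇒ S = 4σT⁴/(1−a).
S = 4·5.67×10⁻⁸·4.556×10¹⁰/0.490.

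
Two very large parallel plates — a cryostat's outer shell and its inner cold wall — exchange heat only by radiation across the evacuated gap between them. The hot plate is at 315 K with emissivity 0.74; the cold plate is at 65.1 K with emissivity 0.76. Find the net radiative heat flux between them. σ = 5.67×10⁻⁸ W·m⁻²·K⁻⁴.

q ≈ 334 W/m²

For two infinite grey parallel plates, q = σ(T₁⁴ − T₂⁴)/(1/ε₁ + 1/ε₂ − 1).
T₁⁴ − T₂⁴ = 9.846×10⁹ − 1.796×10⁷ = 9.828×10⁹ K⁴.
1/ε₁ + 1/ε₂ − 1 = 1.351 + 1.316 − 1 = 1.667.
q = 5.67×10⁻⁸ × 9.828×10⁹ / 1.667.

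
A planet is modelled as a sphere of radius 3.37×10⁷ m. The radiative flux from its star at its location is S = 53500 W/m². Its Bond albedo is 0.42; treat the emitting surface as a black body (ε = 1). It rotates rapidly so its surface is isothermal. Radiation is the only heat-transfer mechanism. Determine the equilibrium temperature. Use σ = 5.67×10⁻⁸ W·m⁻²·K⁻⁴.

T ≈ 608 K

At equilibrium, absorbed power = emitted power.
Absorbing cross-section = πr² = 3.568×10¹⁵ m²; emitting surface = 4πr² = 1.427×10¹⁶ m² (ratio 4).
(1−a)S·A_cross = εσ·A_surf·T⁴  ⇒  T⁴ = (1−a)S/(4σ).
T⁴ = 0.580·53500/(4·5.67×10⁻⁸) = 1.368×10¹¹ K⁴.
T = (1.368×10¹¹)^(1/4).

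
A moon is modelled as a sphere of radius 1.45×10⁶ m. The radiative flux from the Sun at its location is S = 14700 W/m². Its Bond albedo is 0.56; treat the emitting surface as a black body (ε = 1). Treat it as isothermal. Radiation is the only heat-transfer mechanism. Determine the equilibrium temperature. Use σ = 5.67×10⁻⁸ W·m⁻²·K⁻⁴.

At equilibrium, absorbed power = emitted power.
Absorbing cross-section = πr² = 6.605×10¹² m²; emitting surface = 4πr² = 2.642×10¹³ m² (ratio 4).
(1−a)S·A_cross = εσ·A_surf·T⁴  ⇒  T⁴ = (1−a)S/(4σ).
T⁴ = 0.440·14700/(4·5.67×10⁻⁸) = 2.852×10¹⁰ K⁴.
T = (2.852×10¹⁰)^(1/4).

T ≈ 411 K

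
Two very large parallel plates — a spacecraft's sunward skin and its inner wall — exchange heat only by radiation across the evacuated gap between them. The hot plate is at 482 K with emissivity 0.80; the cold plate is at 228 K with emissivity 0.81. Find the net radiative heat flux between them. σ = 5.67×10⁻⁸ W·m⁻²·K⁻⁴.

q ≈ 1960 W/m²

For two infinite grey parallel plates, q = σ(T₁⁴ − T₂⁴)/(1/ε₁ + 1/ε₂ − 1).
T₁⁴ − T₂⁴ = 5.397×10¹⁰ − 2.702×10⁹ = 5.127×10¹⁰ K⁴.
1/ε₁ + 1/ε₂ − 1 = 1.250 + 1.235 − 1 = 1.485.
q = 5.67×10⁻⁸ × 5.127×10¹⁰ / 1.485.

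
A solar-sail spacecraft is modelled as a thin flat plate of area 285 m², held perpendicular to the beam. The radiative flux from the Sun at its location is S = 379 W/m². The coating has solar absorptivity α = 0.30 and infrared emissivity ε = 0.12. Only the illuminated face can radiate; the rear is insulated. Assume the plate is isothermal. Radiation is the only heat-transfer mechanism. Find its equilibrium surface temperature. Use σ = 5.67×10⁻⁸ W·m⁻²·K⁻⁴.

At equilibrium, absorbed power = emitted power.
Absorbing cross-section = A = 285.0 m²; emitting surface = A = 285.0 m² (ratio 1).
αS·A_cross = εσ·A_surf·T⁴  ⇒  T⁴ = αS/(ε·1σ).
T⁴ = 0.300·379/(0.12·1·5.67×10⁻⁸) = 1.671×10¹⁰ K⁴.
T = (1.671×10¹⁰)^(1/4).

T ≈ 360 K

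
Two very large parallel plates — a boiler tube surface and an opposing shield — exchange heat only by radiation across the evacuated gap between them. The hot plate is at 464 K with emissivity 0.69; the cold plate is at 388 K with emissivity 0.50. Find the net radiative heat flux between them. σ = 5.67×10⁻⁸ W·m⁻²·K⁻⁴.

q ≈ 548 W/m²

For two infinite grey parallel plates, q = σ(T₁⁴ − T₂⁴)/(1/ε₁ + 1/ε₂ − 1).
T₁⁴ − T₂⁴ = 4.635×10¹⁰ − 2.266×10¹⁰ = 2.369×10¹⁰ K⁴.
1/ε₁ + 1/ε₂ − 1 = 1.449 + 2.000 − 1 = 2.449.
q = 5.67×10⁻⁸ × 2.369×10¹⁰ / 2.449.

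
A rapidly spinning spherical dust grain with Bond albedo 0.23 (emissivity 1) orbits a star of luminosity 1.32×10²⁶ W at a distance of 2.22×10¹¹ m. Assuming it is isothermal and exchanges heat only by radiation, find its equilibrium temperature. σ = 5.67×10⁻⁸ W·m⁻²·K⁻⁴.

First find the stellar flux at distance d: S = L/(4πd²) = 1.32×10²⁶/(4π·(2.22×10¹¹)²) = 213.1 W/m².
For an isothermal sphere, absorbed (1−a)S·πr² = emitted σ·4πr²·T⁴, so T⁴ = (1−a)S/(4σ).
T⁴ = 0.770·213.1/(4·5.67×10⁻⁸) = 7.236×10⁸ K⁴.

T ≈ 164 K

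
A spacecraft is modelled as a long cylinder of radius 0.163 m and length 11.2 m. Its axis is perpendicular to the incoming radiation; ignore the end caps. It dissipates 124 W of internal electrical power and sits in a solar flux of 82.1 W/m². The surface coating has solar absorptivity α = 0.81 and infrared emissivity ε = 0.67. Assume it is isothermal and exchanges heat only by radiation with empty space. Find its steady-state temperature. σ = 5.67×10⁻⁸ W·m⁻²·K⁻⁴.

At steady state, absorbed solar power + internal power = radiated power.
Absorbed: α·S·A_cross = 0.81·82.1·3.651 = 242.8 W (cross-section 2rL).
Total input = 242.8 + 124 = 366.8 W.
Radiated: εσ·A_surf·T⁴ with A_surf = 2πrL = 11.47 m².
T⁴ = 366.8/(0.67·5.67×10⁻⁸·11.47) = 8.418×10⁸ K⁴.

T ≈ 170 K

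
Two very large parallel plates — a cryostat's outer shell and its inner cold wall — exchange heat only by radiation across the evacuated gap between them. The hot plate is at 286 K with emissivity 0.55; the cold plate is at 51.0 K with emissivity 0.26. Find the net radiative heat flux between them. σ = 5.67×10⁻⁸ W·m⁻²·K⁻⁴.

For two infinite grey parallel plates, q = σ(T₁⁴ − T₂⁴)/(1/ε₁ + 1/ε₂ − 1).
T₁⁴ − T₂⁴ = 6.691×10⁹ − 6.765×10⁶ = 6.684×10⁹ K⁴.
1/ε₁ + 1/ε₂ − 1 = 1.818 + 3.846 − 1 = 4.664.
q = 5.67×10⁻⁸ × 6.684×10⁹ / 4.664.

q ≈ 81.2 W/m²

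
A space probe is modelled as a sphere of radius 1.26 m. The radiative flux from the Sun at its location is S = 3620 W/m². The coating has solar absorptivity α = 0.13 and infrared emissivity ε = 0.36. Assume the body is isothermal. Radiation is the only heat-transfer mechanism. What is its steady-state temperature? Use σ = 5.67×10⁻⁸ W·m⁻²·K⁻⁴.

At equilibrium, absorbed power = emitted power.
Absorbing cross-section = πr² = 4.988 m²; emitting surface = 4πr² = 19.95 m² (ratio 4).
αS·A_cross = εσ·A_surf·T⁴  ⇒  T⁴ = αS/(ε·4σ).
T⁴ = 0.130·3620/(0.36·4·5.67×10⁻⁸) = 5.764×10⁹ K⁴.
T = (5.764×10⁹)^(1/4).

T ≈ 276 K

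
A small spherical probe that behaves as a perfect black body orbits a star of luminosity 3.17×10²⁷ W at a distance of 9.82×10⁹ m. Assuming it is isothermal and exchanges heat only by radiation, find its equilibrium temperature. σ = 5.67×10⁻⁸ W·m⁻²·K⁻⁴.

First find the stellar flux at distance d: S = L/(4πd²) = 3.17×10²⁷/(4π·(9.82×10⁹)²) = 2.616×10⁶ W/m².
For an isothermal sphere, absorbed (1−a)S·πr² = emitted σ·4πr²·T⁴, so T⁴ = (1−a)S/(4σ).
T⁴ = 1.00·2.616×10⁶/(4·5.67×10⁻⁸) = 1.153×10¹³ K⁴.

T ≈ 1840 K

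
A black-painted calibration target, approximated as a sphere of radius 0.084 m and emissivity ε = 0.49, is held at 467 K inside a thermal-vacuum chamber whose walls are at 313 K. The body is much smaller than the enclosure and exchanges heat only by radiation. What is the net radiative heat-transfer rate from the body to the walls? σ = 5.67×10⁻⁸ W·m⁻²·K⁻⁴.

P_net ≈ 93.5 W

For a small grey body in a large enclosure: P_net = εσA(T_body⁴ − T_wall⁴).
A = 4πr² = 0.08867 m²; T_body⁴ − T_wall⁴ = 4.756×10¹⁰ − 9.598×10⁹ = 3.796×10¹⁰ K⁴.
|P_net| = 0.49·5.67×10⁻⁸·0.08867·3.796×10¹⁰.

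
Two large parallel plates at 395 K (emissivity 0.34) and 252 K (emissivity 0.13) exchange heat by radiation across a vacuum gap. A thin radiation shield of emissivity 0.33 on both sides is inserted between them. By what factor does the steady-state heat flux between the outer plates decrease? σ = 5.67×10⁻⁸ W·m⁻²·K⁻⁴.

factor ≈ 1.53

Without shield: q₀ = σΔ(T⁴)/(1/ε₁+1/ε₂−1) with denominator 9.633.
With shield the two gaps are in series; the resistances add: (1/ε₁+1/ε_s−1)+(1/ε_s+1/ε₂−1) = 4.971+9.723 = 14.69.
Heat-flux ratio q₀/q = 14.69/9.633.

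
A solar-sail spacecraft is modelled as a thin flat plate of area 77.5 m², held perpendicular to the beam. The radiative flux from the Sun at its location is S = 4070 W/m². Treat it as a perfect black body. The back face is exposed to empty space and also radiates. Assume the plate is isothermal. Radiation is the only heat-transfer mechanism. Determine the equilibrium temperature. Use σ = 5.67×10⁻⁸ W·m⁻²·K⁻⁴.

T ≈ 435 K

At equilibrium, absorbed power = emitted power.
Absorbing cross-section = A = 77.50 m²; emitting surface = 2A = 155.0 m² (ratio 2).
S·A_cross = εσ·A_surf·T⁴  ⇒  T⁴ = S/(2σ).
T⁴ = 1.00·4070/(2·5.67×10⁻⁸) = 3.589×10¹⁰ K⁴.
T = (3.589×10¹⁰)^(1/4).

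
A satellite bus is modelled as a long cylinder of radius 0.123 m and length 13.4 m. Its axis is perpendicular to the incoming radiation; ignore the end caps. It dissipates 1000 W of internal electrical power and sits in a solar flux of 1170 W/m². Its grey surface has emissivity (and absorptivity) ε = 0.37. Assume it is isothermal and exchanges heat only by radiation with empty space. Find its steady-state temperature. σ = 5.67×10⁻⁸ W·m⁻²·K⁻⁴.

T ≈ 325 K

At steady state, absorbed solar power + internal power = radiated power.
Absorbed: α·S·A_cross = 0.37·1170·3.296 = 1427 W (cross-section 2rL).
Total input = 1427 + 1000 = 2427 W.
Radiated: εσ·A_surf·T⁴ with A_surf = 2πrL = 10.36 m².
T⁴ = 2427/(0.37·5.67×10⁻⁸·10.36) = 1.117×10¹⁰ K⁴.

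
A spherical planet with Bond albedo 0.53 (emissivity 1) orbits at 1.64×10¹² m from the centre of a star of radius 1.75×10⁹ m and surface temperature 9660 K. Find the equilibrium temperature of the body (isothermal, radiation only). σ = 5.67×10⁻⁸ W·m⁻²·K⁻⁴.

T ≈ 185 K

The star's surface emits σT_*⁴; at distance d the flux is S = σT_*⁴(R_*/d)².
S = 5.67×10⁻⁸·(9660)⁴·(1.75×10⁹/1.64×10¹²)² = 562.2 W/m².
For an isothermal sphere T⁴ = (1−a)S/(4σ) = 1.165×10⁹ K⁴.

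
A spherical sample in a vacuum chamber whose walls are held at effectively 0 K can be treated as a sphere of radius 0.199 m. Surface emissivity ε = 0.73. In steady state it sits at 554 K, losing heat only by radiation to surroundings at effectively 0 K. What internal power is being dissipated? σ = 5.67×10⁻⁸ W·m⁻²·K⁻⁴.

Steady state: P = εσA T⁴.
A = 4πr² = 0.4976 m²; T⁴ = (554)⁴ = 9.420×10¹⁰ K⁴.
P = 0.73 × 5.67×10⁻⁸ × 0.4976 × 9.420×10¹⁰.

P ≈ 1940 W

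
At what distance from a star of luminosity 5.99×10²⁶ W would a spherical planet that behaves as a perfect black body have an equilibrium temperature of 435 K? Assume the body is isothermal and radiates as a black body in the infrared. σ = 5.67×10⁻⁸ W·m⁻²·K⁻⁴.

d ≈ 7.66×10¹⁰ m

For an isothermal black-emitting sphere, (1−a)S·πr² = σ·4πr²·T⁴ ⇒ S = 4σT⁴/(1−a).
S = 4·5.67×10⁻⁸·(435)⁴/1.00 = 8121 W/m².
Flux falls as S = L/(4πd²), so d = √(L/(4πS)) = √(5.99×10²⁶/(4π·8121)).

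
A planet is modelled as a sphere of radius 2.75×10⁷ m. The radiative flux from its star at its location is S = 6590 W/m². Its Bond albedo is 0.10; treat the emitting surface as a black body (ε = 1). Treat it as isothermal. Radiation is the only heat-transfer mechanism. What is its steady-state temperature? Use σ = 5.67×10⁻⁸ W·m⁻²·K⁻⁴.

T ≈ 402 K

At equilibrium, absorbed power = emitted power.
Absorbing cross-section = πr² = 2.376×10¹⁵ m²; emitting surface = 4πr² = 9.503×10¹⁵ m² (ratio 4).
(1−a)S·A_cross = εσ·A_surf·T⁴  ⇒  T⁴ = (1−a)S/(4σ).
T⁴ = 0.900·6590/(4·5.67×10⁻⁸) = 2.615×10¹⁰ K⁴.
T = (2.615×10¹⁰)^(1/4).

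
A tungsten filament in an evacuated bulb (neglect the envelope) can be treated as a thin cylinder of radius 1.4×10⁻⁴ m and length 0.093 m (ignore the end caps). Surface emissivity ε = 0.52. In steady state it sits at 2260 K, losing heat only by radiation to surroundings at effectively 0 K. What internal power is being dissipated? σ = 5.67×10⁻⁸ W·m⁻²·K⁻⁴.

Steady state: P = εσA T⁴.
A = 2πrL = 8.181×10⁻⁵ m²; T⁴ = (2260)⁴ = 2.609×10¹³ K⁴.
P = 0.52 × 5.67×10⁻⁸ × 8.181×10⁻⁵ × 2.609×10¹³.

P ≈ 62.9 W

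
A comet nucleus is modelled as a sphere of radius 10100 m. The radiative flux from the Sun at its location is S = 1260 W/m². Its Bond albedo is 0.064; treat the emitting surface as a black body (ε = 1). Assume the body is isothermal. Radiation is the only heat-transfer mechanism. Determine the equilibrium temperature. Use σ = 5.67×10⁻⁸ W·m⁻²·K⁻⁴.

T ≈ 269 K

At equilibrium, absorbed power = emitted power.
Absorbing cross-section = πr² = 3.205×10⁸ m²; emitting surface = 4πr² = 1.282×10⁹ m² (ratio 4).
(1−a)S·A_cross = εσ·A_surf·T⁴  ⇒  T⁴ = (1−a)S/(4σ).
T⁴ = 0.936·1260/(4·5.67×10⁻⁸) = 5.200×10⁹ K⁴.
T = (5.200×10⁹)^(1/4).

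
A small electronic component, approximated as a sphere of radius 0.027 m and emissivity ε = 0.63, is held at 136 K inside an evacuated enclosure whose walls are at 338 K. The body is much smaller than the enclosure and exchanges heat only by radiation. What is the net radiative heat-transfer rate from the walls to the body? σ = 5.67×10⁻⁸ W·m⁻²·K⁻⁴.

P_net ≈ 4.16 W

For a small grey body in a large enclosure: P_net = εσA(T_body⁴ − T_wall⁴).
A = 4πr² = 0.009161 m²; T_body⁴ − T_wall⁴ = 3.421×10⁸ − 1.305×10¹⁰ = -1.271×10¹⁰ K⁴.
|P_net| = 0.63·5.67×10⁻⁸·0.009161·1.271×10¹⁰.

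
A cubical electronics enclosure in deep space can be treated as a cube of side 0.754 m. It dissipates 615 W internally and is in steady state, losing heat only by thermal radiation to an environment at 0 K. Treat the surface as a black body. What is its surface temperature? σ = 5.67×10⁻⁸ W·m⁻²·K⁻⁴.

T ≈ 237 K

Steady state: internal power = radiated power, P = εσA T⁴.
Radiating area A = 6L² = 3.411 m².
T⁴ = P/(εσA) = 615/(1.0·5.67×10⁻⁸·3.411) = 3.180×10⁹ K⁴.
T = (3.180×10⁹)^(1/4).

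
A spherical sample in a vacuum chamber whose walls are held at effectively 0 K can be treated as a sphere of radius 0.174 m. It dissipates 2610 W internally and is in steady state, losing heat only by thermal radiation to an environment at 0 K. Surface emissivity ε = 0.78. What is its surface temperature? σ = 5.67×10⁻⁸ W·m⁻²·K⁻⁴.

T ≈ 628 K

Steady state: internal power = radiated power, P = εσA T⁴.
Radiating area A = 4πr² = 0.3805 m².
T⁴ = P/(εσA) = 2610/(0.78·5.67×10⁻⁸·0.3805) = 1.551×10¹¹ K⁴.
T = (1.551×10¹¹)^(1/4).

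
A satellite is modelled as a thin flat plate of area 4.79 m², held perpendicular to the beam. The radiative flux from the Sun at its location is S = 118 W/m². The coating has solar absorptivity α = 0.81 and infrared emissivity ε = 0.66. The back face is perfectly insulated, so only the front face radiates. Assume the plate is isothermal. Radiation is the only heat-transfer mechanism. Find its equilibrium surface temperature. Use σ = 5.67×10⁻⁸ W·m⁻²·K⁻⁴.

At equilibrium, absorbed power = emitted power.
Absorbing cross-section = A = 4.790 m²; emitting surface = A = 4.790 m² (ratio 1).
αS·A_cross = εσ·A_surf·T⁴  ⇒  T⁴ = αS/(ε·1σ).
T⁴ = 0.810·118/(0.66·1·5.67×10⁻⁸) = 2.554×10⁹ K⁴.
T = (2.554×10⁹)^(1/4).

T ≈ 225 K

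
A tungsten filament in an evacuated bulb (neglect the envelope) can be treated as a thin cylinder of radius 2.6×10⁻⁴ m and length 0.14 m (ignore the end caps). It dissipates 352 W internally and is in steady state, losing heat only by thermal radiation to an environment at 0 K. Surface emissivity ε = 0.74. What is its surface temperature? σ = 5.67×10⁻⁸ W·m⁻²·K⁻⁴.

T ≈ 2460 K

Steady state: internal power = radiated power, P = εσA T⁴.
Radiating area A = 2πrL = 2.287×10⁻⁴ m².
T⁴ = P/(εσA) = 352/(0.74·5.67×10⁻⁸·2.287×10⁻⁴) = 3.668×10¹³ K⁴.
T = (3.668×10¹³)^(1/4).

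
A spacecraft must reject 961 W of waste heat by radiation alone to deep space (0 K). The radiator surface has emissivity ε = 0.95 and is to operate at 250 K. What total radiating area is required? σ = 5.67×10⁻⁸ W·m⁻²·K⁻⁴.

P = εσA T⁴ ⇒ A = P/(εσT⁴).
T⁴ = 3.906×10⁹ K⁴.
A = 961/(0.95 × 5.67×10⁻⁸ × 3.906×10⁹).

A ≈ 4.57 m²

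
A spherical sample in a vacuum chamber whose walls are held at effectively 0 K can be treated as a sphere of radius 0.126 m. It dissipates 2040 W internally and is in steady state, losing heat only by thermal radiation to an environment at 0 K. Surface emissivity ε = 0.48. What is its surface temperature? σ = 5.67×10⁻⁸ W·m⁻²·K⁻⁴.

T ≈ 783 K

Steady state: internal power = radiated power, P = εσA T⁴.
Radiating area A = 4πr² = 0.1995 m².
T⁴ = P/(εσA) = 2040/(0.48·5.67×10⁻⁸·0.1995) = 3.757×10¹¹ K⁴.
T = (3.757×10¹¹)^(1/4).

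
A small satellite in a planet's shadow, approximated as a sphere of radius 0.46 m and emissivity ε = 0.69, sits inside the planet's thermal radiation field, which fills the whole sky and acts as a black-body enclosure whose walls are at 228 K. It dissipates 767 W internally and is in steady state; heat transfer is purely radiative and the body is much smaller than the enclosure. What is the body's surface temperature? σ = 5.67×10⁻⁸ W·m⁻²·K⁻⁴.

T ≈ 317 K

For a small grey body in a large enclosure, net radiated power = εσA(T⁴ − T_w⁴).
Steady state: P = εσA(T⁴ − T_w⁴) with A = 4πr² = 2.659 m².
T⁴ = P/(εσA) + T_w⁴ = 767/(0.69·5.67×10⁻⁸·2.659) + (228)⁴
    = 7.373×10⁹ + 2.702×10⁹ = 1.008×10¹⁰ K⁴.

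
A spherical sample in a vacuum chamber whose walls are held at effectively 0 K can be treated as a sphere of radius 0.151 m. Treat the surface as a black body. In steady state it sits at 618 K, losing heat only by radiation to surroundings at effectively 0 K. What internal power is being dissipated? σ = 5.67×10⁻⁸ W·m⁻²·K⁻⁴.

P ≈ 2370 W

Steady state: P = εσA T⁴.
A = 4πr² = 0.2865 m²; T⁴ = (618)⁴ = 1.459×10¹¹ K⁴.
P = 1.0 × 5.67×10⁻⁸ × 0.2865 × 1.459×10¹¹.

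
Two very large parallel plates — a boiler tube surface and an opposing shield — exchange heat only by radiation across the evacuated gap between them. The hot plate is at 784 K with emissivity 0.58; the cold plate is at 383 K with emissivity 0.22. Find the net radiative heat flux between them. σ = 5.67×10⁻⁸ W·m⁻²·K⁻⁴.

For two infinite grey parallel plates, q = σ(T₁⁴ − T₂⁴)/(1/ε₁ + 1/ε₂ − 1).
T₁⁴ − T₂⁴ = 3.778×10¹¹ − 2.152×10¹⁰ = 3.563×10¹¹ K⁴.
1/ε₁ + 1/ε₂ − 1 = 1.724 + 4.545 − 1 = 5.270.
q = 5.67×10⁻⁸ × 3.563×10¹¹ / 5.270.

q ≈ 3830 W/m²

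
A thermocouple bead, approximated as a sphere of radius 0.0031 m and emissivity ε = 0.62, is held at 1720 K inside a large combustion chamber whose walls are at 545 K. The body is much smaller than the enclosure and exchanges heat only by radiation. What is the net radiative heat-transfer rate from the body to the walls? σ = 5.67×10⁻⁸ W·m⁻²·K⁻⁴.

P_net ≈ 36.8 W

For a small grey body in a large enclosure: P_net = εσA(T_body⁴ − T_wall⁴).
A = 4πr² = 1.208×10⁻⁴ m²; T_body⁴ − T_wall⁴ = 8.752×10¹² − 8.822×10¹⁰ = 8.664×10¹² K⁴.
|P_net| = 0.62·5.67×10⁻⁸·1.208×10⁻⁴·8.664×10¹².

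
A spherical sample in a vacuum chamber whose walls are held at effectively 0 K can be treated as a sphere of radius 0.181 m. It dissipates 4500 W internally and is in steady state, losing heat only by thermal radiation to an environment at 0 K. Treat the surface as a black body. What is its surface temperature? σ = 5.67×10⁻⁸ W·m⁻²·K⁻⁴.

T ≈ 663 K

Steady state: internal power = radiated power, P = εσA T⁴.
Radiating area A = 4πr² = 0.4117 m².
T⁴ = P/(εσA) = 4500/(1.0·5.67×10⁻⁸·0.4117) = 1.928×10¹¹ K⁴.
T = (1.928×10¹¹)^(1/4).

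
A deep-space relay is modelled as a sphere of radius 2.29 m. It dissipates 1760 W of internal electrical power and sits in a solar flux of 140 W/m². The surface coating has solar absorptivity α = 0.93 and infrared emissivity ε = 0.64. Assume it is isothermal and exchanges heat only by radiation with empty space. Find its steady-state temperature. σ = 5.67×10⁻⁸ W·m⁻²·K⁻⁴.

T ≈ 201 K

At steady state, absorbed solar power + internal power = radiated power.
Absorbed: α·S·A_cross = 0.93·140·16.47 = 2145 W (cross-section πr²).
Total input = 2145 + 1760 = 3905 W.
Radiated: εσ·A_surf·T⁴ with A_surf = 4πr² = 65.90 m².
T⁴ = 3905/(0.64·5.67×10⁻⁸·65.90) = 1.633×10⁹ K⁴.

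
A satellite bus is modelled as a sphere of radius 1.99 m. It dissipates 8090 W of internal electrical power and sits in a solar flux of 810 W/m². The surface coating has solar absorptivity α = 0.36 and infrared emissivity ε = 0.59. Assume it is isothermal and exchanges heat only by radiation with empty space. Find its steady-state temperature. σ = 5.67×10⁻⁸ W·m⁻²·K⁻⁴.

T ≈ 290 K

At steady state, absorbed solar power + internal power = radiated power.
Absorbed: α·S·A_cross = 0.36·810·12.44 = 3628 W (cross-section πr²).
Total input = 3628 + 8090 = 11720 W.
Radiated: εσ·A_surf·T⁴ with A_surf = 4πr² = 49.76 m².
T⁴ = 11720/(0.59·5.67×10⁻⁸·49.76) = 7.039×10⁹ K⁴.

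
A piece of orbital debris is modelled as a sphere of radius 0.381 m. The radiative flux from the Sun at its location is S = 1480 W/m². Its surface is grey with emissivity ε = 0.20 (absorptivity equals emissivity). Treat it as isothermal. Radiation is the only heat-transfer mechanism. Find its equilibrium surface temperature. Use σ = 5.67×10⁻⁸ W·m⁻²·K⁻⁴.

T ≈ 284 K

At equilibrium, absorbed power = emitted power.
Absorbing cross-section = πr² = 0.4560 m²; emitting surface = 4πr² = 1.824 m² (ratio 4).
εS·A_cross = εσ·A_surf·T⁴  ⇒  T⁴ = S/(4σ)   (ε cancels).
T⁴ = 1480/(4·5.67×10⁻⁸) = 6.526×10⁹ K⁴.
T = (6.526×10⁹)^(1/4).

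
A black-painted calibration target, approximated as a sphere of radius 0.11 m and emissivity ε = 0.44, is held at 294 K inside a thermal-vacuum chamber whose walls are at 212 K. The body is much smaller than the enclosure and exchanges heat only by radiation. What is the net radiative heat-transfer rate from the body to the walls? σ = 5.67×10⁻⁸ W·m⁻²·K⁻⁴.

For a small grey body in a large enclosure: P_net = εσA(T_body⁴ − T_wall⁴).
A = 4πr² = 0.1521 m²; T_body⁴ − T_wall⁴ = 7.471×10⁹ − 2.020×10⁹ = 5.451×10⁹ K⁴.
|P_net| = 0.44·5.67×10⁻⁸·0.1521·5.451×10⁹.

P_net ≈ 20.7 W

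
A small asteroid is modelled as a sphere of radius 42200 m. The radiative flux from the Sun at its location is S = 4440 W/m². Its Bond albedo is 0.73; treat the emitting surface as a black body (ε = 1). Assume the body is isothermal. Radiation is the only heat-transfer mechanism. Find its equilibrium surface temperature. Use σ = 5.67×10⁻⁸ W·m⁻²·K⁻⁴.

At equilibrium, absorbed power = emitted power.
Absorbing cross-section = πr² = 5.595×10⁹ m²; emitting surface = 4πr² = 2.238×10¹⁰ m² (ratio 4).
(1−a)S·A_cross = εσ·A_surf·T⁴  ⇒  T⁴ = (1−a)S/(4σ).
T⁴ = 0.270·4440/(4·5.67×10⁻⁸) = 5.286×10⁹ K⁴.
T = (5.286×10⁹)^(1/4).

T ≈ 270 K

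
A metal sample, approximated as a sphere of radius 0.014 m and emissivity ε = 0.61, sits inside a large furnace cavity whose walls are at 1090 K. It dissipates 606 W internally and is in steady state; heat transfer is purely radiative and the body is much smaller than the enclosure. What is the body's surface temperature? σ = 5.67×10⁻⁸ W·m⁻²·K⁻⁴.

For a small grey body in a large enclosure, net radiated power = εσA(T⁴ − T_w⁴).
Steady state: P = εσA(T⁴ − T_w⁴) with A = 4πr² = 0.002463 m².
T⁴ = P/(εσA) + T_w⁴ = 606/(0.61·5.67×10⁻⁸·0.002463) + (1090)⁴
    = 7.114×10¹² + 1.412×10¹² = 8.525×10¹² K⁴.

T ≈ 1710 K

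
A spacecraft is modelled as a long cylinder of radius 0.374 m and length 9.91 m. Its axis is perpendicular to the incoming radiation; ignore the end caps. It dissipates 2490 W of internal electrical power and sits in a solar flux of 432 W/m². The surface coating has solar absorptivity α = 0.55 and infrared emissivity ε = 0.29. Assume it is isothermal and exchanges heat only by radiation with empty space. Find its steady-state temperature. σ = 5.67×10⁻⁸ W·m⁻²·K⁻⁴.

T ≈ 325 K

At steady state, absorbed solar power + internal power = radiated power.
Absorbed: α·S·A_cross = 0.55·432·7.413 = 1761 W (cross-section 2rL).
Total input = 1761 + 2490 = 4251 W.
Radiated: εσ·A_surf·T⁴ with A_surf = 2πrL = 23.29 m².
T⁴ = 4251/(0.29·5.67×10⁻⁸·23.29) = 1.110×10¹⁰ K⁴.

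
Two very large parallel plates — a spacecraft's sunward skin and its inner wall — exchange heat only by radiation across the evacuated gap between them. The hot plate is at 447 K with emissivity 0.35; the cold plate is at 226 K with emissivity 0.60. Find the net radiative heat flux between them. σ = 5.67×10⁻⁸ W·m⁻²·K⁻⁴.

For two infinite grey parallel plates, q = σ(T₁⁴ − T₂⁴)/(1/ε₁ + 1/ε₂ − 1).
T₁⁴ − T₂⁴ = 3.992×10¹⁰ − 2.609×10⁹ = 3.731×10¹⁰ K⁴.
1/ε₁ + 1/ε₂ − 1 = 2.857 + 1.667 − 1 = 3.524.
q = 5.67×10⁻⁸ × 3.731×10¹⁰ / 3.524.

q ≈ 600 W/m²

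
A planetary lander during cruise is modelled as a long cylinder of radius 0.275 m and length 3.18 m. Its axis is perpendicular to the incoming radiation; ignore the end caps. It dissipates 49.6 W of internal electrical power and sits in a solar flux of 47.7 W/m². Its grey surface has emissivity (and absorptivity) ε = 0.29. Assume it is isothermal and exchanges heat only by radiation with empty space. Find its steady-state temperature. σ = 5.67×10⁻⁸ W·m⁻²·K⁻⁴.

At steady state, absorbed solar power + internal power = radiated power.
Absorbed: α·S·A_cross = 0.29·47.7·1.749 = 24.19 W (cross-section 2rL).
Total input = 24.19 + 49.6 = 73.79 W.
Radiated: εσ·A_surf·T⁴ with A_surf = 2πrL = 5.495 m².
T⁴ = 73.79/(0.29·5.67×10⁻⁸·5.495) = 8.168×10⁸ K⁴.

T ≈ 169 K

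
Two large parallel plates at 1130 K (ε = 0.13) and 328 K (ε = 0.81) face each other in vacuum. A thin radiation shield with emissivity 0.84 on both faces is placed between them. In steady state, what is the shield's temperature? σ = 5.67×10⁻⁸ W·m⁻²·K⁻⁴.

T_s ≈ 714 K

In steady state the net flux on the hot side equals that on the cold side.
σ(T₁⁴−T_s⁴)/D₁ = σ(T_s⁴−T₂⁴)/D₂, with D₁ = 1/ε₁+1/ε_s−1 = 7.883, D₂ = 1/ε_s+1/ε₂−1 = 1.425.
Solve for T_s⁴: T_s⁴ = (D₂·T₁⁴ + D₁·T₂⁴)/(D₁+D₂) = 2.594×10¹¹ K⁴.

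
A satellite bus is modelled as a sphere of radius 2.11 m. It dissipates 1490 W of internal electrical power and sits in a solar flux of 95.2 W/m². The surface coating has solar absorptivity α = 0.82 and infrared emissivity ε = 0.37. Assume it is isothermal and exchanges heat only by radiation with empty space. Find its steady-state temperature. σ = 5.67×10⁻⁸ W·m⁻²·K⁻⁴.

At steady state, absorbed solar power + internal power = radiated power.
Absorbed: α·S·A_cross = 0.82·95.2·13.99 = 1092 W (cross-section πr²).
Total input = 1092 + 1490 = 2582 W.
Radiated: εσ·A_surf·T⁴ with A_surf = 4πr² = 55.95 m².
T⁴ = 2582/(0.37·5.67×10⁻⁸·55.95) = 2.200×10⁹ K⁴.

T ≈ 217 K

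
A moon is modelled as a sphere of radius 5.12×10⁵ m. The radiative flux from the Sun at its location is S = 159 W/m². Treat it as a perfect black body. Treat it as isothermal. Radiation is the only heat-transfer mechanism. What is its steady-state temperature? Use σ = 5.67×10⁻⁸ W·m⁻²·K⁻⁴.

At equilibrium, absorbed power = emitted power.
Absorbing cross-section = πr² = 8.235×10¹¹ m²; emitting surface = 4πr² = 3.294×10¹² m² (ratio 4).
S·A_cross = εσ·A_surf·T⁴  ⇒  T⁴ = S/(4σ).
T⁴ = 1.00·159/(4·5.67×10⁻⁸) = 7.011×10⁸ K⁴.
T = (7.011×10⁸)^(1/4).

T ≈ 163 K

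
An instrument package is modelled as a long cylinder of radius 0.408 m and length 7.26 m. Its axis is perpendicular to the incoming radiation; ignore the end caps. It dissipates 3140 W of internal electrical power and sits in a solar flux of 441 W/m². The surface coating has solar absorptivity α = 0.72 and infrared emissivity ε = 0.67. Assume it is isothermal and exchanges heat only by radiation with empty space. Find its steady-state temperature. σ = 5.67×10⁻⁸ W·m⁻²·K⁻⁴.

T ≈ 290 K

At steady state, absorbed solar power + internal power = radiated power.
Absorbed: α·S·A_cross = 0.72·441·5.924 = 1881 W (cross-section 2rL).
Total input = 1881 + 3140 = 5021 W.
Radiated: εσ·A_surf·T⁴ with A_surf = 2πrL = 18.61 m².
T⁴ = 5021/(0.67·5.67×10⁻⁸·18.61) = 7.102×10⁹ K⁴.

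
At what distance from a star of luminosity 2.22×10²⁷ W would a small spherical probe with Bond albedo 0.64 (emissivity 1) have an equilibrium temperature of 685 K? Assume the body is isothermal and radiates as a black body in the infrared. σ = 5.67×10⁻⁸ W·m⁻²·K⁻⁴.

d ≈ 3.57×10¹⁰ m

For an isothermal black-emitting sphere, (1−a)S·πr² = σ·4πr²·T⁴ ⇒ S = 4σT⁴/(1−a).
S = 4·5.67×10⁻⁸·(685)⁴/0.360 = 1.387×10⁵ W/m².
Flux falls as S = L/(4πd²), so d = √(L/(4πS)) = √(2.22×10²⁷/(4π·1.387×10⁵)).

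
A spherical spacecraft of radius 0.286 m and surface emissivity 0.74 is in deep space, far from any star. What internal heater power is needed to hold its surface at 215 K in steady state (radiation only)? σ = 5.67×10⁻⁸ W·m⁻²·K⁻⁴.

P ≈ 92.2 W

P = εσ·4πr²·T⁴.
4πr² = 1.028 m²; T⁴ = 2.137×10⁹ K⁴.
P = 0.74·5.67×10⁻⁸·1.028·2.137×10⁹.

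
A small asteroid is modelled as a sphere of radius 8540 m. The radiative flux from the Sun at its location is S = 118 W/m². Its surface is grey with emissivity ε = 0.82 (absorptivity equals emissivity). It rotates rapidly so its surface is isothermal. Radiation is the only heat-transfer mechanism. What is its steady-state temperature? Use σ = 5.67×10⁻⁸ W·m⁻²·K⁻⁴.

At equilibrium, absorbed power = emitted power.
Absorbing cross-section = πr² = 2.291×10⁸ m²; emitting surface = 4πr² = 9.165×10⁸ m² (ratio 4).
εS·A_cross = εσ·A_surf·T⁴  ⇒  T⁴ = S/(4σ)   (ε cancels).
T⁴ = 118/(4·5.67×10⁻⁸) = 5.203×10⁸ K⁴.
T = (5.203×10⁸)^(1/4).

T ≈ 151 K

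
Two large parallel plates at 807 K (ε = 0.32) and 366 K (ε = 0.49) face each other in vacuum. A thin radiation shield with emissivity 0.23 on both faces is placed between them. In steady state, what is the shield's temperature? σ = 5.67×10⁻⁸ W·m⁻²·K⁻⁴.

T_s ≈ 671 K

In steady state the net flux on the hot side equals that on the cold side.
σ(T₁⁴−T_s⁴)/D₁ = σ(T_s⁴−T₂⁴)/D₂, with D₁ = 1/ε₁+1/ε_s−1 = 6.473, D₂ = 1/ε_s+1/ε₂−1 = 5.389.
Solve for T_s⁴: T_s⁴ = (D₂·T₁⁴ + D₁·T₂⁴)/(D₁+D₂) = 2.025×10¹¹ K⁴.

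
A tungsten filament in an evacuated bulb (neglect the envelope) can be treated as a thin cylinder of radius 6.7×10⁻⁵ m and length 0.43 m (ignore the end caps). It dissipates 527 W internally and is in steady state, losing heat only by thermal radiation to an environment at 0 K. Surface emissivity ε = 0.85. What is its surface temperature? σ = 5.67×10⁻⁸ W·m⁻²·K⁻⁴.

T ≈ 2790 K

Steady state: internal power = radiated power, P = εσA T⁴.
Radiating area A = 2πrL = 1.810×10⁻⁴ m².
T⁴ = P/(εσA) = 527/(0.85·5.67×10⁻⁸·1.810×10⁻⁴) = 6.041×10¹³ K⁴.
T = (6.041×10¹³)^(1/4).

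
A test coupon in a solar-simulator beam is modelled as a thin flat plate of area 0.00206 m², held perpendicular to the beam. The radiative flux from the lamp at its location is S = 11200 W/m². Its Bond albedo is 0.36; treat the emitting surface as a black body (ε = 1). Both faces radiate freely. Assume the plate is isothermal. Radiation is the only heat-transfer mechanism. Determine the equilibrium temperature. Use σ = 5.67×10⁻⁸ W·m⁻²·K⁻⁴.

At equilibrium, absorbed power = emitted power.
Absorbing cross-section = A = 0.002060 m²; emitting surface = 2A = 0.004120 m² (ratio 2).
(1−a)S·A_cross = εσ·A_surf·T⁴  ⇒  T⁴ = (1−a)S/(2σ).
T⁴ = 0.640·11200/(2·5.67×10⁻⁸) = 6.321×10¹⁰ K⁴.
T = (6.321×10¹⁰)^(1/4).

T ≈ 501 K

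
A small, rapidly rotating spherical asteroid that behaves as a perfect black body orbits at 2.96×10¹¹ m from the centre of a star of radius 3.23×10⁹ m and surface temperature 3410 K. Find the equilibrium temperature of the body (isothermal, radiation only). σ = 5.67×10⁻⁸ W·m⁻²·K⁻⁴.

T ≈ 252 K

The star's surface emits σT_*⁴; at distance d the flux is S = σT_*⁴(R_*/d)².
S = 5.67×10⁻⁸·(3410)⁴·(3.23×10⁹/2.96×10¹¹)² = 912.9 W/m².
For an isothermal sphere T⁴ = (1−a)S/(4σ) = 4.025×10⁹ K⁴.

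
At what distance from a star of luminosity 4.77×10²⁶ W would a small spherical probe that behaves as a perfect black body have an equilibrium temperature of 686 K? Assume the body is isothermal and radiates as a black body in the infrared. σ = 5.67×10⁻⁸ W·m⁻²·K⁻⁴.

For an isothermal black-emitting sphere, (1−a)S·πr² = σ·4πr²·T⁴ ⇒ S = 4σT⁴/(1−a).
S = 4·5.67×10⁻⁸·(686)⁴/1.00 = 50230 W/m².
Flux falls as S = L/(4πd²), so d = √(L/(4πS)) = √(4.77×10²⁶/(4π·50230)).

d ≈ 2.75×10¹⁰ m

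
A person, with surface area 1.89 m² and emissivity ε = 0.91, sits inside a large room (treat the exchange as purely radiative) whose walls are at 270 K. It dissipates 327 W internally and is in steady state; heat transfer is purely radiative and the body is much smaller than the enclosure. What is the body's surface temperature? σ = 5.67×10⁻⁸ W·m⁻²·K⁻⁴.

T ≈ 305 K

For a small grey body in a large enclosure, net radiated power = εσA(T⁴ − T_w⁴).
Steady state: P = εσA(T⁴ − T_w⁴) with A = 1.89 m².
T⁴ = P/(εσA) + T_w⁴ = 327/(0.91·5.67×10⁻⁸·1.890) + (270)⁴
    = 3.353×10⁹ + 5.314×10⁹ = 8.668×10⁹ K⁴.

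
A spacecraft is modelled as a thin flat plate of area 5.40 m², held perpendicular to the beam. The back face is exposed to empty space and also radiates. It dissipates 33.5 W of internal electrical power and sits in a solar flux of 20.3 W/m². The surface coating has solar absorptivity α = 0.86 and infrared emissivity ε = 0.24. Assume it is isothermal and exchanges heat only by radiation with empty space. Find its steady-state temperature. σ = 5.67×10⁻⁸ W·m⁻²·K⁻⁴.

T ≈ 172 K

At steady state, absorbed solar power + internal power = radiated power.
Absorbed: α·S·A_cross = 0.86·20.3·5.400 = 94.27 W (cross-section A).
Total input = 94.27 + 33.5 = 127.8 W.
Radiated: εσ·A_surf·T⁴ with A_surf = 2A = 10.80 m².
T⁴ = 127.8/(0.24·5.67×10⁻⁸·10.80) = 8.694×10⁸ K⁴.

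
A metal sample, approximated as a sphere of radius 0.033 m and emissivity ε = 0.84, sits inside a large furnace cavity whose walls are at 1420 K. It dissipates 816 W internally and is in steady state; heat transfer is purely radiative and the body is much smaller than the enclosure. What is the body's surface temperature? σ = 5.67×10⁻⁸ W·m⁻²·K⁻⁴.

T ≈ 1520 K

For a small grey body in a large enclosure, net radiated power = εσA(T⁴ − T_w⁴).
Steady state: P = εσA(T⁴ − T_w⁴) with A = 4πr² = 0.01368 m².
T⁴ = P/(εσA) + T_w⁴ = 816/(0.84·5.67×10⁻⁸·0.01368) + (1420)⁴
    = 1.252×10¹² + 4.066×10¹² = 5.318×10¹² K⁴.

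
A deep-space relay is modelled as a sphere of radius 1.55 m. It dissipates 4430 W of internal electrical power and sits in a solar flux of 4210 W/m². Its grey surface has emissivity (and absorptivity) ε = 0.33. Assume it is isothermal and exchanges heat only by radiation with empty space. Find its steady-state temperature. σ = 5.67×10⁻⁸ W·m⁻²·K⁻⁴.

At steady state, absorbed solar power + internal power = radiated power.
Absorbed: α·S·A_cross = 0.33·4210·7.548 = 10490 W (cross-section πr²).
Total input = 10490 + 4430 = 14920 W.
Radiated: εσ·A_surf·T⁴ with A_surf = 4πr² = 30.19 m².
T⁴ = 14920/(0.33·5.67×10⁻⁸·30.19) = 2.640×10¹⁰ K⁴.

T ≈ 403 K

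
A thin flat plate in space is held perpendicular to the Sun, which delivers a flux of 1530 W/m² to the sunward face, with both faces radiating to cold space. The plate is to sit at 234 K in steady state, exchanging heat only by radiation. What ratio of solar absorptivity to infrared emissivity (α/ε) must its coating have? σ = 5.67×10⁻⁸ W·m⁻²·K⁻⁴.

α/ε ≈ 0.222

Balance: αS·A = εσ·2A·T⁴ ⇒ α/ε = 2σT⁴/S.
α/ε = 2·5.67×10⁻⁸·(234)⁴/1530 = 2·5.67×10⁻⁸·2.998×10⁹/1530.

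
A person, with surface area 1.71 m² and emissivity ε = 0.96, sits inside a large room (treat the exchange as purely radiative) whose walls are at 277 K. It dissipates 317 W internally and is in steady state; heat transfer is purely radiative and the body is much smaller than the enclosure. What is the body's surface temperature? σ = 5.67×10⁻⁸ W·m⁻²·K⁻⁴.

T ≈ 310 K

For a small grey body in a large enclosure, net radiated power = εσA(T⁴ − T_w⁴).
Steady state: P = εσA(T⁴ − T_w⁴) with A = 1.71 m².
T⁴ = P/(εσA) + T_w⁴ = 317/(0.96·5.67×10⁻⁸·1.710) + (277)⁴
    = 3.406×10⁹ + 5.887×10⁹ = 9.293×10⁹ K⁴.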